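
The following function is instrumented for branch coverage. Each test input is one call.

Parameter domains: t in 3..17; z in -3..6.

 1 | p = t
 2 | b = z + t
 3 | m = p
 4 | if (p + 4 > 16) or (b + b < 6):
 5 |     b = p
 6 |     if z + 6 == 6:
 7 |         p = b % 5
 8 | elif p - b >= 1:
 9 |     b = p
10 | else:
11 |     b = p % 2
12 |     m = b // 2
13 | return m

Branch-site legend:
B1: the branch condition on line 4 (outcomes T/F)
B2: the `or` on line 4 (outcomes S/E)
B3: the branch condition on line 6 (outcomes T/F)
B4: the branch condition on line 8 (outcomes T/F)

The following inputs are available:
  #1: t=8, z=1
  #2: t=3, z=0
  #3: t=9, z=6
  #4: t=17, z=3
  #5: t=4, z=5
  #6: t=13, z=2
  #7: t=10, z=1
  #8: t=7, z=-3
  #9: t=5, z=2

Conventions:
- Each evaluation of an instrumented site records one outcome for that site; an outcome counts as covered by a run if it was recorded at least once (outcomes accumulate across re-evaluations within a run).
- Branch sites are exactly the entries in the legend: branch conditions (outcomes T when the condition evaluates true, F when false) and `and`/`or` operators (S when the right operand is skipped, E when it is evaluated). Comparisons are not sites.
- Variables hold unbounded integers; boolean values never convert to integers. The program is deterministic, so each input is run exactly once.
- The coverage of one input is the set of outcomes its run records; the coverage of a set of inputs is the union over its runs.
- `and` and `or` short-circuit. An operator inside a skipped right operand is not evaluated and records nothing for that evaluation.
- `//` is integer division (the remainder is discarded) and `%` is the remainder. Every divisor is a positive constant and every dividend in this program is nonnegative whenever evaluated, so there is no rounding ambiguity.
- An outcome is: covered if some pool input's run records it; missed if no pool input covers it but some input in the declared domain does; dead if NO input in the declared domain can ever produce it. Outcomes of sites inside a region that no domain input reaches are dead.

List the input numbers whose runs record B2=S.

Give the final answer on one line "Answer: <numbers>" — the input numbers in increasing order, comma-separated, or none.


input #1 (t=8, z=1): does not record B2=S
input #2 (t=3, z=0): does not record B2=S
input #3 (t=9, z=6): does not record B2=S
input #4 (t=17, z=3): records B2=S
input #5 (t=4, z=5): does not record B2=S
input #6 (t=13, z=2): records B2=S
input #7 (t=10, z=1): does not record B2=S
input #8 (t=7, z=-3): does not record B2=S
input #9 (t=5, z=2): does not record B2=S
Answer: 4, 6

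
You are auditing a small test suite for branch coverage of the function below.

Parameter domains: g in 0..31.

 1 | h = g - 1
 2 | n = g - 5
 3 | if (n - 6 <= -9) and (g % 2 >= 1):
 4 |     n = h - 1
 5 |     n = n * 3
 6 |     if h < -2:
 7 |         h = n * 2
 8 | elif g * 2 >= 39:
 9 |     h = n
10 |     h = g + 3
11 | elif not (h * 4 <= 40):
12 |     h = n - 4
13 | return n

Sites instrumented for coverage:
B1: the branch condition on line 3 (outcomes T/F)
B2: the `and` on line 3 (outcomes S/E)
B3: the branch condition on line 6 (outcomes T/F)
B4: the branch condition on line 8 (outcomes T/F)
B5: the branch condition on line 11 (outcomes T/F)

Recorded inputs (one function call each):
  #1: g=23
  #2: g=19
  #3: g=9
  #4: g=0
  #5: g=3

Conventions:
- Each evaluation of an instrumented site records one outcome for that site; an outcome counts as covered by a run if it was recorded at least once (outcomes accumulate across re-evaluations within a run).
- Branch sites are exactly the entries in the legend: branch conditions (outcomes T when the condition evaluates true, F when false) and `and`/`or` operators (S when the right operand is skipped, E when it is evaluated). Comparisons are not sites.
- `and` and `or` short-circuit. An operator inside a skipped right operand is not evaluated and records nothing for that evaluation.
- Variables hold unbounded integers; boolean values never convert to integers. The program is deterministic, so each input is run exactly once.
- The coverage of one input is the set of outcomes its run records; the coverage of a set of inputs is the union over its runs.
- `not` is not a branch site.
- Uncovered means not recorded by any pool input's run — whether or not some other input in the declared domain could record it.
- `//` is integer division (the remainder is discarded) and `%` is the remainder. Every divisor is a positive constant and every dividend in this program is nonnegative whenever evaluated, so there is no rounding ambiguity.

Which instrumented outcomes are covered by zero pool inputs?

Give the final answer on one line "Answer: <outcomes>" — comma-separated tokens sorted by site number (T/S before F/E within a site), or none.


input #1 (g=23): events B2->S, B1->F, B4->T; covers B1=F, B2=S, B4=T
input #2 (g=19): events B2->S, B1->F, B4->F, B5->T; covers B1=F, B2=S, B4=F, B5=T
input #3 (g=9): events B2->S, B1->F, B4->F, B5->F; covers B1=F, B2=S, B4=F, B5=F
input #4 (g=0): events B2->E, B1->F, B4->F, B5->F; covers B1=F, B2=E, B4=F, B5=F
input #5 (g=3): events B2->S, B1->F, B4->F, B5->F; covers B1=F, B2=S, B4=F, B5=F
union over the pool: B1=F, B2=S, B2=E, B4=T, B4=F, B5=T, B5=F
uncovered (3 of 10): B1=T, B3=T, B3=F
Answer: B1=T, B3=T, B3=F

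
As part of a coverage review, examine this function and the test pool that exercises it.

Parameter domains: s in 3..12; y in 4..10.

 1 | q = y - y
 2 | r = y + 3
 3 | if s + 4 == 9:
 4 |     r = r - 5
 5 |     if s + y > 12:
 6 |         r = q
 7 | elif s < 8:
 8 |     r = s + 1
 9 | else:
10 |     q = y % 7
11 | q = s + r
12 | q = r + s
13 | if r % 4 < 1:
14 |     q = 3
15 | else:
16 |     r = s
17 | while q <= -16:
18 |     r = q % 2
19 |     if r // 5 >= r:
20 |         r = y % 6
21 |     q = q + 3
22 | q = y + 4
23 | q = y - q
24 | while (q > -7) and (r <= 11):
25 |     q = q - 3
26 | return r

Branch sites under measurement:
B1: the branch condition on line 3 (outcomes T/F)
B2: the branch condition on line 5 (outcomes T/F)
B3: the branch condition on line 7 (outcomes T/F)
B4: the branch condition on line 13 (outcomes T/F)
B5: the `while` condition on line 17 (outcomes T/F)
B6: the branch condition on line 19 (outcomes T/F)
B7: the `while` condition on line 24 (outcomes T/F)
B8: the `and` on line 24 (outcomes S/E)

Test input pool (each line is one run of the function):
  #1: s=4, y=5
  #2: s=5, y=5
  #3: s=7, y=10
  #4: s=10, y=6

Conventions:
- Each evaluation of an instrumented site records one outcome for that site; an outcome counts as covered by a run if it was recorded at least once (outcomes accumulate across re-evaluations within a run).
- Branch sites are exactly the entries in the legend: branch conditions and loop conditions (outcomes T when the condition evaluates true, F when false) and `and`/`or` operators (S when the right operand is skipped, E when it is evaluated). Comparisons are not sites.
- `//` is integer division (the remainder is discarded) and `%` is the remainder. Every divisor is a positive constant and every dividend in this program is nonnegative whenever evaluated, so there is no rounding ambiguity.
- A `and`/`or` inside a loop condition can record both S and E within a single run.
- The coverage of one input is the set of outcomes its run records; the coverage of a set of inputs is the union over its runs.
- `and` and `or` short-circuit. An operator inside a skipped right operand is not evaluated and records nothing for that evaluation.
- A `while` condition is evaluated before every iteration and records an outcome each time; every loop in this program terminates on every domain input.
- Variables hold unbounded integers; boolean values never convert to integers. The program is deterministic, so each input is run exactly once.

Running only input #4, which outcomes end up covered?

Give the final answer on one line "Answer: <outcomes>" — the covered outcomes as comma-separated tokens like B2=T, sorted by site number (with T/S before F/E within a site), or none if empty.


Simulating input #4 (s=10, y=6) step by step:
  B1->F, B3->F, B4->F, B5->F, B8->E, B7->T, B8->S, B7->F
as a set, this run covers: B1=F, B3=F, B4=F, B5=F, B7=T, B7=F, B8=S, B8=E
Answer: B1=F, B3=F, B4=F, B5=F, B7=T, B7=F, B8=S, B8=E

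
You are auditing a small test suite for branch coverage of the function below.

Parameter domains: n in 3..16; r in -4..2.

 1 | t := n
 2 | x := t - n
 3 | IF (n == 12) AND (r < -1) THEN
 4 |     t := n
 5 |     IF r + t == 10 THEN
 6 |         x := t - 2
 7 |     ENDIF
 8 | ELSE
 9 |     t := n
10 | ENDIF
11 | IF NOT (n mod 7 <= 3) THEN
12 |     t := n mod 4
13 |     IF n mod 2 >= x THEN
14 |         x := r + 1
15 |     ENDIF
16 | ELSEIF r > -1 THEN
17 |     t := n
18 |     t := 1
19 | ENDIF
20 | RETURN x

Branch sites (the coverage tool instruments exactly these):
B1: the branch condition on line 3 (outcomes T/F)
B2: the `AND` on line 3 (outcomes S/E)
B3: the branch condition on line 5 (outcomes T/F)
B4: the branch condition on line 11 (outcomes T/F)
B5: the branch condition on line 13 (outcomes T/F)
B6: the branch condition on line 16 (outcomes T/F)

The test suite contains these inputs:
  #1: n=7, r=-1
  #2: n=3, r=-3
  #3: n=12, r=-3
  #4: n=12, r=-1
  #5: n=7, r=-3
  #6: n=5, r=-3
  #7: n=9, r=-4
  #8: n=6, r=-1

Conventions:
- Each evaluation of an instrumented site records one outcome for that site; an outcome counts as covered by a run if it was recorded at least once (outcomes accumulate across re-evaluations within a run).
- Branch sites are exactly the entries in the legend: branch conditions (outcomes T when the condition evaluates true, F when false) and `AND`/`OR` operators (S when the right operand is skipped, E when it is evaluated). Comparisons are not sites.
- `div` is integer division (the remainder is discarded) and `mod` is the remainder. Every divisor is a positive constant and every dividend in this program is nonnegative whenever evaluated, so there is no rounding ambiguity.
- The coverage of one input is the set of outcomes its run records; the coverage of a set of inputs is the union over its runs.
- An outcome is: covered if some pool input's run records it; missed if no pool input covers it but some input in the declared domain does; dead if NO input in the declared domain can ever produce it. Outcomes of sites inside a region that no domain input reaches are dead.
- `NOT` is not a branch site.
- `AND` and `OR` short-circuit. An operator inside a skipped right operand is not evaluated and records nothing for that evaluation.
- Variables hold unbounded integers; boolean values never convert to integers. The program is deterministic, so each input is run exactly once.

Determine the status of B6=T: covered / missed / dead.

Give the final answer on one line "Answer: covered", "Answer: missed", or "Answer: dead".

no pool input records B6=T
but domain input (n=3, r=0) does record it -> reachable, so missed

Answer: missed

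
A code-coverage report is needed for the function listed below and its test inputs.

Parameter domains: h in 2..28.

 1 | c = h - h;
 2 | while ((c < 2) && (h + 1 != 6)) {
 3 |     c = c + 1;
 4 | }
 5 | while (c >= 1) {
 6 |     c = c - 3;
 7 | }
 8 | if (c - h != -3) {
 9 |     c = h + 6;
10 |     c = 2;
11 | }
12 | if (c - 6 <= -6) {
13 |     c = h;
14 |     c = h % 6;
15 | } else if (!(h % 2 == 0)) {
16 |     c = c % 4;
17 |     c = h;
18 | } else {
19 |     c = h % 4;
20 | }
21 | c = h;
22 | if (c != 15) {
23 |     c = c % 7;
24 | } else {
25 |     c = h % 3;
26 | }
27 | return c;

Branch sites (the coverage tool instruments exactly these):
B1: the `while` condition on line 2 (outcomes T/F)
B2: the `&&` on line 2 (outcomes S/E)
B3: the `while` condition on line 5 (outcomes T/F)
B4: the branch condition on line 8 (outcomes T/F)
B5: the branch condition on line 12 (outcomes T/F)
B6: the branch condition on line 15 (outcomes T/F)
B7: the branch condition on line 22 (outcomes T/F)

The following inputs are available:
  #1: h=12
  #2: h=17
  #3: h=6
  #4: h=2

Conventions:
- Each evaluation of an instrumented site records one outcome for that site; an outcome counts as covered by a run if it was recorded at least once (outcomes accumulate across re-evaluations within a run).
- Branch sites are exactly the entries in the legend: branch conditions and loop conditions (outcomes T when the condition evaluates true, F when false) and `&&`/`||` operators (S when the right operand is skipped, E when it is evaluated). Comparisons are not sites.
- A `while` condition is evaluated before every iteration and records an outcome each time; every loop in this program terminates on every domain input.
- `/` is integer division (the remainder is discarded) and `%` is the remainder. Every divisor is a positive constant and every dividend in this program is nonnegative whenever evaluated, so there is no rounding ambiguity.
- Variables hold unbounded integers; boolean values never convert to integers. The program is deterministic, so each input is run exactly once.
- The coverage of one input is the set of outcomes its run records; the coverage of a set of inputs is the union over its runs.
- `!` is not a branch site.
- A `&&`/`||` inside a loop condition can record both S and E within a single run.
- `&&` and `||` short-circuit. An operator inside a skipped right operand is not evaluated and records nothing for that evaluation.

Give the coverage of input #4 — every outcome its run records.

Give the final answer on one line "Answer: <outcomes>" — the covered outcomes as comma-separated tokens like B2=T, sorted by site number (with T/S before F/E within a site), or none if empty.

Simulating input #4 (h=2) step by step:
  B2->E, B1->T, B2->E, B1->T, B2->S, B1->F, B3->T, B3->F, B4->F, B5->T
  B7->T
deduplicating events, the covered set is: B1=T, B1=F, B2=S, B2=E, B3=T, B3=F, B4=F, B5=T, B7=T

Answer: B1=T, B1=F, B2=S, B2=E, B3=T, B3=F, B4=F, B5=T, B7=T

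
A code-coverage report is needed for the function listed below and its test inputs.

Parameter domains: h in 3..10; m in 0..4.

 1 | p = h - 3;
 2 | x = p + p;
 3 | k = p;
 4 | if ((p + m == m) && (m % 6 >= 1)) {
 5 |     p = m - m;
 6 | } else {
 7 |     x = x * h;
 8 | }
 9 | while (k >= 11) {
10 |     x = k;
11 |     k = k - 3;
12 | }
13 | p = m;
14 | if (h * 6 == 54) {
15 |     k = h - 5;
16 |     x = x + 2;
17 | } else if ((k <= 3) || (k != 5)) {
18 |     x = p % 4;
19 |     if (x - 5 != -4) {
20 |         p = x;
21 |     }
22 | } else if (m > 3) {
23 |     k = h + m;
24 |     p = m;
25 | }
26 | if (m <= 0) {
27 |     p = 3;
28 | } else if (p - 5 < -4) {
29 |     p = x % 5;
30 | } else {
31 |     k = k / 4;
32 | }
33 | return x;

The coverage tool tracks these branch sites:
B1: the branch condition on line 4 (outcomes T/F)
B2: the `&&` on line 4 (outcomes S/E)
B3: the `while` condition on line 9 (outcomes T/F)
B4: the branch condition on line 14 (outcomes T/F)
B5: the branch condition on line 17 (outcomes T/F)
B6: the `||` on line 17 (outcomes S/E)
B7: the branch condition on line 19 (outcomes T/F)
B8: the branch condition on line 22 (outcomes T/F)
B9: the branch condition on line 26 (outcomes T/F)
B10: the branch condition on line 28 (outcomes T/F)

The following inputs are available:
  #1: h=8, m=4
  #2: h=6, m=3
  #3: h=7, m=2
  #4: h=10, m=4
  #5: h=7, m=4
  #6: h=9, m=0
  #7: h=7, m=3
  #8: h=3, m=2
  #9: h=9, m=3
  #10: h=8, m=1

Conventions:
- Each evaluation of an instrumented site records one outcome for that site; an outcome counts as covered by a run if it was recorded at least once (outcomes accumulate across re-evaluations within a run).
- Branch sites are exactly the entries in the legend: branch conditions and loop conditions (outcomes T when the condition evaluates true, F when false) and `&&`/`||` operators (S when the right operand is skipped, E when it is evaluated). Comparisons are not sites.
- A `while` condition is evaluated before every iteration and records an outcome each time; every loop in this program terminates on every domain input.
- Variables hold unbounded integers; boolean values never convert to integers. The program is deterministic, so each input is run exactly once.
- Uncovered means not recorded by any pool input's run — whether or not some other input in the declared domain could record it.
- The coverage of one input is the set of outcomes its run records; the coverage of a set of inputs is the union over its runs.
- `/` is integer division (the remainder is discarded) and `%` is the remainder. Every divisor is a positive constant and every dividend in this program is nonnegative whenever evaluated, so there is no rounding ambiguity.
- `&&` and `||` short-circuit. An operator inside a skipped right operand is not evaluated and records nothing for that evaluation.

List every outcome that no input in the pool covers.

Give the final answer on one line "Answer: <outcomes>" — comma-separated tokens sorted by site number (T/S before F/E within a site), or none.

#1 (h=8, m=4) -> covered: B1=F, B2=S, B3=F, B4=F, B5=F, B6=E, B8=T, B9=F, B10=F
#2 (h=6, m=3) -> covered: B1=F, B2=S, B3=F, B4=F, B5=T, B6=S, B7=T, B9=F, B10=F
#3 (h=7, m=2) -> covered: B1=F, B2=S, B3=F, B4=F, B5=T, B6=E, B7=T, B9=F, B10=F
#4 (h=10, m=4) -> covered: B1=F, B2=S, B3=F, B4=F, B5=T, B6=E, B7=T, B9=F, B10=T
#5 (h=7, m=4) -> covered: B1=F, B2=S, B3=F, B4=F, B5=T, B6=E, B7=T, B9=F, B10=T
#6 (h=9, m=0) -> covered: B1=F, B2=S, B3=F, B4=T, B9=T
#7 (h=7, m=3) -> covered: B1=F, B2=S, B3=F, B4=F, B5=T, B6=E, B7=T, B9=F, B10=F
#8 (h=3, m=2) -> covered: B1=T, B2=E, B3=F, B4=F, B5=T, B6=S, B7=T, B9=F, B10=F
#9 (h=9, m=3) -> covered: B1=F, B2=S, B3=F, B4=T, B9=F, B10=F
#10 (h=8, m=1) -> covered: B1=F, B2=S, B3=F, B4=F, B5=F, B6=E, B8=F, B9=F, B10=F
union over the pool: B1=T, B1=F, B2=S, B2=E, B3=F, B4=T, B4=F, B5=T, B5=F, B6=S, B6=E, B7=T, B8=T, B8=F, B9=T, B9=F, B10=T, B10=F
uncovered (2 of 20): B3=T, B7=F

Answer: B3=T, B7=F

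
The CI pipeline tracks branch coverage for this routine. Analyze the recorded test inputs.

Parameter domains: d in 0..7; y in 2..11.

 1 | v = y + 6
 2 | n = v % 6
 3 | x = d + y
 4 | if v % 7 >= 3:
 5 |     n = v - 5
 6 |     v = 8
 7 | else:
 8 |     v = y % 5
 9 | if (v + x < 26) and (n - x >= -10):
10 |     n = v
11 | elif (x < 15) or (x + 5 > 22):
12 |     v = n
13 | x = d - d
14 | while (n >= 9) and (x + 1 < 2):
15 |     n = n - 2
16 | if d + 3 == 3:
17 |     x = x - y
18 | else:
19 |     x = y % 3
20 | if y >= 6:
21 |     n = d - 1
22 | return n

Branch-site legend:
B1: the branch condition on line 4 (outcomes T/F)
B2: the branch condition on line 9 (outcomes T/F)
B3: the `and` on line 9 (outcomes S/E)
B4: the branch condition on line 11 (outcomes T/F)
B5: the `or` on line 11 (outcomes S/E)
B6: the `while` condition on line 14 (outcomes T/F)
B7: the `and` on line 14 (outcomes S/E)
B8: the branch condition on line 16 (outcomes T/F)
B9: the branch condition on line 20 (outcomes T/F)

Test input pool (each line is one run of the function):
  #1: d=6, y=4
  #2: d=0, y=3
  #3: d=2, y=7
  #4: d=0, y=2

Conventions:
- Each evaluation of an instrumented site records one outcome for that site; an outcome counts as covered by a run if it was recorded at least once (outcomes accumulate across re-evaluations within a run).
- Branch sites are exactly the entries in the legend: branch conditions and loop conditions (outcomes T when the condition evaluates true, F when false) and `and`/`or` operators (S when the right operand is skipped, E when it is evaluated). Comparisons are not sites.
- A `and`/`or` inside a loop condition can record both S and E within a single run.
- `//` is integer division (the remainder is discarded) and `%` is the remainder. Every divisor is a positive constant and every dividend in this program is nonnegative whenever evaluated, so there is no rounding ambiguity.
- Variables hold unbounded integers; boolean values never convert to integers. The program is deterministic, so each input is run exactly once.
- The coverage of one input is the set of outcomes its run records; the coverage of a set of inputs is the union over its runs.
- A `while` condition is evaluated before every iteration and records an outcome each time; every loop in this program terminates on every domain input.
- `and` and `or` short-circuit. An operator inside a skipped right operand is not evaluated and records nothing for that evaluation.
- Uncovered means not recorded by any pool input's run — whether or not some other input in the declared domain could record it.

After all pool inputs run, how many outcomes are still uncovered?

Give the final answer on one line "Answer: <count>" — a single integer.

input #1, d=6, y=4: outcomes B1=T, B2=T, B3=E, B6=F, B7=S, B8=F, B9=F
input #2, d=0, y=3: outcomes B1=F, B2=T, B3=E, B6=F, B7=S, B8=T, B9=F
input #3, d=2, y=7: outcomes B1=T, B2=T, B3=E, B6=F, B7=S, B8=F, B9=T
input #4, d=0, y=2: outcomes B1=F, B2=T, B3=E, B6=F, B7=S, B8=T, B9=F
union over the pool: B1=T, B1=F, B2=T, B3=E, B6=F, B7=S, B8=T, B8=F, B9=T, B9=F
uncovered (8 of 18): B2=F, B3=S, B4=T, B4=F, B5=S, B5=E, B6=T, B7=E

Answer: 8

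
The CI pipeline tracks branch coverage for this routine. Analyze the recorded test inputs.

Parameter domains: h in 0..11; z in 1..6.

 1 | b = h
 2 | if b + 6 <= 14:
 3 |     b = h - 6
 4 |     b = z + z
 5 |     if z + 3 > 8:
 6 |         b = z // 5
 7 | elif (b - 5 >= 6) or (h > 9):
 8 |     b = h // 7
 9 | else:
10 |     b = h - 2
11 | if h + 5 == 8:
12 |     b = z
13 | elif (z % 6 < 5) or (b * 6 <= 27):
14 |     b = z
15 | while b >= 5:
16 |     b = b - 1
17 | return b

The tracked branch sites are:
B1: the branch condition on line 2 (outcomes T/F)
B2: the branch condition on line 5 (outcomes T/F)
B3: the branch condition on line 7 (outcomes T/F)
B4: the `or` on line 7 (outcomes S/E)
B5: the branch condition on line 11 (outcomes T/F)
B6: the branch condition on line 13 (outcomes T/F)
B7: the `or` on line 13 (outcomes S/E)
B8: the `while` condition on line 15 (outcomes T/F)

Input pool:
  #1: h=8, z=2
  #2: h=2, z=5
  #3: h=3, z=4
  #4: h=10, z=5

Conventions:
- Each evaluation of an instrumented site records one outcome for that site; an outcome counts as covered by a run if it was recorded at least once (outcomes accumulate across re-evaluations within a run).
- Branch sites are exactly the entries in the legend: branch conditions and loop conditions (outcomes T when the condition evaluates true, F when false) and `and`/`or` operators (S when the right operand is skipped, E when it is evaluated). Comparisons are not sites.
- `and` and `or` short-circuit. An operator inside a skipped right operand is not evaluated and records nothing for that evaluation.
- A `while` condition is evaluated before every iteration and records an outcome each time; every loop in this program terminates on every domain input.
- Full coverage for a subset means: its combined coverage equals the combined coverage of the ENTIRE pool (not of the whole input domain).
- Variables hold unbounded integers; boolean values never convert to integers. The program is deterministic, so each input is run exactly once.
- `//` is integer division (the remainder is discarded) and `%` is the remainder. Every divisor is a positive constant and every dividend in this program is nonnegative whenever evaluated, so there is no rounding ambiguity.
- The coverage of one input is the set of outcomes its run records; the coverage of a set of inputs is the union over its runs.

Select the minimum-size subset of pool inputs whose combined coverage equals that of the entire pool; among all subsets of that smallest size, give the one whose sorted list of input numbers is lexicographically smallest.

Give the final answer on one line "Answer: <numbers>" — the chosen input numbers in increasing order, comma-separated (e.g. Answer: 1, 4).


test 1 (h=8, z=2) fires B1->T, B2->F, B5->F, B7->S, B6->T, B8->F; hits B1=T, B2=F, B5=F, B6=T, B7=S, B8=F
test 2 (h=2, z=5) fires B1->T, B2->F, B5->F, B7->E, B6->F, B8->T, B8->T, B8->T, B8->T, B8->T, B8->T, B8->F; hits B1=T, B2=F, B5=F, B6=F, B7=E, B8=T, B8=F
test 3 (h=3, z=4) fires B1->T, B2->F, B5->T, B8->F; hits B1=T, B2=F, B5=T, B8=F
test 4 (h=10, z=5) fires B1->F, B4->E, B3->T, B5->F, B7->E, B6->T, B8->T, B8->F; hits B1=F, B3=T, B4=E, B5=F, B6=T, B7=E, B8=T, B8=F
the full pool covers 13 outcomes: B1=T, B1=F, B2=F, B3=T, B4=E, B5=T, B5=F, B6=T, B6=F, B7=S, B7=E, B8=T, B8=F
no size-1 subset reaches all 13 outcomes (best union: 8/13)
no size-2 subset reaches all 13 outcomes (best union: 11/13)
no size-3 subset reaches all 13 outcomes (best union: 12/13)
inputs {1, 2, 3, 4} (size 4) cover everything; no size-4 subset with a lexicographically smaller index list covers all 13
Answer: 1, 2, 3, 4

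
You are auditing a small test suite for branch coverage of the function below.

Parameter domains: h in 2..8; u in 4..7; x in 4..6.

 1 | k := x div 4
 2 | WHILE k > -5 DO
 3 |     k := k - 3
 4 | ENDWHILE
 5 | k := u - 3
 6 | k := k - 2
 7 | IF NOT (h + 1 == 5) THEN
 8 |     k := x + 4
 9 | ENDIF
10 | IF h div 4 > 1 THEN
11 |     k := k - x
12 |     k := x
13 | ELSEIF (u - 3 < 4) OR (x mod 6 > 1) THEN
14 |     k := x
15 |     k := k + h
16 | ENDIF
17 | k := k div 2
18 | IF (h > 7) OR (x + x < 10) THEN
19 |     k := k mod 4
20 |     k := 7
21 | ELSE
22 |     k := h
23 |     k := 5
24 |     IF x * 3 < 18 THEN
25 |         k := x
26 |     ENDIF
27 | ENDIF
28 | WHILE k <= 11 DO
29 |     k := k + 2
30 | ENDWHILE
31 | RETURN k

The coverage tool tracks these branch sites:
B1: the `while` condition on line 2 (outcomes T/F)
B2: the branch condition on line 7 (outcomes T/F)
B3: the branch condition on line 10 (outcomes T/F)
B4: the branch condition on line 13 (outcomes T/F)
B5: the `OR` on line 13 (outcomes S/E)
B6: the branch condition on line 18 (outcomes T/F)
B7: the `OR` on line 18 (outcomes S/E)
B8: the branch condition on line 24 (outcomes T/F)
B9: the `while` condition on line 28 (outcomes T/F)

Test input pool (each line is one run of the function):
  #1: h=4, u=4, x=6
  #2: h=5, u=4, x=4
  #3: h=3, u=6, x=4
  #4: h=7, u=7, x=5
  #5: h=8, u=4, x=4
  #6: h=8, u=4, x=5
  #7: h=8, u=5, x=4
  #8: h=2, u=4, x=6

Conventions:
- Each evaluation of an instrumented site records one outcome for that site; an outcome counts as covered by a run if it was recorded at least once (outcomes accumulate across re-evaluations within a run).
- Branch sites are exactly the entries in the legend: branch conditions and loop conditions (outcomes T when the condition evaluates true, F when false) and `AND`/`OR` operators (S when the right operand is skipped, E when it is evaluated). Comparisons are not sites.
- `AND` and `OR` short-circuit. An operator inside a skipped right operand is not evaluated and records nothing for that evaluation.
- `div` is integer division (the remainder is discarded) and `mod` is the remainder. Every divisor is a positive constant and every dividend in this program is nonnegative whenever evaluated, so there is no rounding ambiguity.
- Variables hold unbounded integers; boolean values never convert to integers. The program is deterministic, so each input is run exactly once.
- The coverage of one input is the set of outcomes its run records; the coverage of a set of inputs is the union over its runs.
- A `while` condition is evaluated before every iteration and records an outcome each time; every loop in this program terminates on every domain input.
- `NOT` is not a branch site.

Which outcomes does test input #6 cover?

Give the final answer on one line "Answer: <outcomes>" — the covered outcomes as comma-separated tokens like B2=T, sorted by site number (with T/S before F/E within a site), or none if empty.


Tracing the run of input #6 (h=8, u=4, x=5):
  B1->T, B1->T, B1->F, B2->T, B3->T, B7->S, B6->T, B9->T, B9->T, B9->T
  B9->F
deduplicating events, the covered set is: B1=T, B1=F, B2=T, B3=T, B6=T, B7=S, B9=T, B9=F
Answer: B1=T, B1=F, B2=T, B3=T, B6=T, B7=S, B9=T, B9=F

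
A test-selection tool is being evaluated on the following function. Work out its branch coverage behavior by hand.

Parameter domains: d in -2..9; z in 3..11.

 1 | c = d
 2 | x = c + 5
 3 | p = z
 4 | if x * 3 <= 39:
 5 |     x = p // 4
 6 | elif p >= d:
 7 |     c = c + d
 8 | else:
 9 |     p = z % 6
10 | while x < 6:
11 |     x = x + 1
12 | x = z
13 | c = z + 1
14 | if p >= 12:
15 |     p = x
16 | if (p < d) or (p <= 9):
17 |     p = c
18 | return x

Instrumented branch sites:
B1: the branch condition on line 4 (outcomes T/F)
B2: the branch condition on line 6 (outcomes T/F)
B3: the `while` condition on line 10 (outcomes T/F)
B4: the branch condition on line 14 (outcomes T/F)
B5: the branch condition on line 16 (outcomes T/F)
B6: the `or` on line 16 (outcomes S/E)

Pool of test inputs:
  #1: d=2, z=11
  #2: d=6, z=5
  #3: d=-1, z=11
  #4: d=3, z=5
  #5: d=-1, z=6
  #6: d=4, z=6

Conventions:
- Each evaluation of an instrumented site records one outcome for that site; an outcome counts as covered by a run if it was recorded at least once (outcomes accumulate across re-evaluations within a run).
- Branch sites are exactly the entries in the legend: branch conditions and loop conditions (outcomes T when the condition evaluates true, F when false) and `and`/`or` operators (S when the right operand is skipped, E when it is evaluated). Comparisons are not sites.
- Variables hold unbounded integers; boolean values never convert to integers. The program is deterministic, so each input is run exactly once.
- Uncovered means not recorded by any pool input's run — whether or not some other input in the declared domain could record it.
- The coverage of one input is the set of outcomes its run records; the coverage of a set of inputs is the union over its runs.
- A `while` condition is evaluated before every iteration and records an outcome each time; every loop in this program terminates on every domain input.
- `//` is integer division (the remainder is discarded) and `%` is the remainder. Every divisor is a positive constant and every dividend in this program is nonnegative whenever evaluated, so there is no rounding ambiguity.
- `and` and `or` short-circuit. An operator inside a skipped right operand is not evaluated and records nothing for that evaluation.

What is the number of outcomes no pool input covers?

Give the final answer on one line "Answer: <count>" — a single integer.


test 1 (d=2, z=11) hits B1=T, B3=T, B3=F, B4=F, B5=F, B6=E
test 2 (d=6, z=5) hits B1=T, B3=T, B3=F, B4=F, B5=T, B6=S
test 3 (d=-1, z=11) hits B1=T, B3=T, B3=F, B4=F, B5=F, B6=E
test 4 (d=3, z=5) hits B1=T, B3=T, B3=F, B4=F, B5=T, B6=E
test 5 (d=-1, z=6) hits B1=T, B3=T, B3=F, B4=F, B5=T, B6=E
test 6 (d=4, z=6) hits B1=T, B3=T, B3=F, B4=F, B5=T, B6=E
union over the pool: B1=T, B3=T, B3=F, B4=F, B5=T, B5=F, B6=S, B6=E
uncovered (4 of 12): B1=F, B2=T, B2=F, B4=T
Answer: 4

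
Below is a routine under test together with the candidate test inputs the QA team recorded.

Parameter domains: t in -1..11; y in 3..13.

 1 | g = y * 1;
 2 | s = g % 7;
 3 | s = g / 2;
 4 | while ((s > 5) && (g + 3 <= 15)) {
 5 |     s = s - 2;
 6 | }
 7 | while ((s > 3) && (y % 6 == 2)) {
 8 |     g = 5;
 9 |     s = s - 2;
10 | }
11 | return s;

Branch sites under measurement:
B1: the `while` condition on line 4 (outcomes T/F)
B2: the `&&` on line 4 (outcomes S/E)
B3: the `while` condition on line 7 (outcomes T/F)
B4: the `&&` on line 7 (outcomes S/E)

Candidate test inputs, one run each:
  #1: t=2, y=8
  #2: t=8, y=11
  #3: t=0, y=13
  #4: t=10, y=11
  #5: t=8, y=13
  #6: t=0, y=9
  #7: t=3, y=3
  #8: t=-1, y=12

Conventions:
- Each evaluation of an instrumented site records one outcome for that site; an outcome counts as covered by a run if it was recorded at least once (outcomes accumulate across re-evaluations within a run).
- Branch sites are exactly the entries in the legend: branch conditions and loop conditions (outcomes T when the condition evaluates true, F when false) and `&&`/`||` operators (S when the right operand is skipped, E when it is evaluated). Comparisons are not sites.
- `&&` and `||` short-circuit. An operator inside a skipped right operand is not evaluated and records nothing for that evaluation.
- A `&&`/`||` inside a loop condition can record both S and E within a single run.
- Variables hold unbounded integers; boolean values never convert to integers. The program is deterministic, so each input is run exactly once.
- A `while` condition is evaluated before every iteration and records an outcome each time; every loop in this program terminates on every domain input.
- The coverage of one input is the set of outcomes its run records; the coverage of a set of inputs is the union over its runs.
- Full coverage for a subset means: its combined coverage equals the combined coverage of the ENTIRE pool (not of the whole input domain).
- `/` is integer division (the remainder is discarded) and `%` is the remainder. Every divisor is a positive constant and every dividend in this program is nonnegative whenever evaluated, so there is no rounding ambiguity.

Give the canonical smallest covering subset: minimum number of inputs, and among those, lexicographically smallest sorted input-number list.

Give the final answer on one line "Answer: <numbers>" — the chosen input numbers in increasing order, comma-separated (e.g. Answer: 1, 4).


input #1, t=2, y=8: events B2->S, B1->F, B4->E, B3->T, B4->S, B3->F; outcomes B1=F, B2=S, B3=T, B3=F, B4=S, B4=E
input #2, t=8, y=11: events B2->S, B1->F, B4->E, B3->F; outcomes B1=F, B2=S, B3=F, B4=E
input #3, t=0, y=13: events B2->E, B1->F, B4->E, B3->F; outcomes B1=F, B2=E, B3=F, B4=E
input #4, t=10, y=11: events B2->S, B1->F, B4->E, B3->F; outcomes B1=F, B2=S, B3=F, B4=E
input #5, t=8, y=13: events B2->E, B1->F, B4->E, B3->F; outcomes B1=F, B2=E, B3=F, B4=E
input #6, t=0, y=9: events B2->S, B1->F, B4->E, B3->F; outcomes B1=F, B2=S, B3=F, B4=E
input #7, t=3, y=3: events B2->S, B1->F, B4->S, B3->F; outcomes B1=F, B2=S, B3=F, B4=S
input #8, t=-1, y=12: events B2->E, B1->T, B2->S, B1->F, B4->E, B3->F; outcomes B1=T, B1=F, B2=S, B2=E, B3=F, B4=E
pool-wide coverage (8 outcomes): B1=T, B1=F, B2=S, B2=E, B3=T, B3=F, B4=S, B4=E
no size-1 subset reaches all 8 outcomes (best union: 6/8)
inputs {1, 8} (size 2) cover everything; no size-2 subset with a lexicographically smaller index list covers all 8
Answer: 1, 8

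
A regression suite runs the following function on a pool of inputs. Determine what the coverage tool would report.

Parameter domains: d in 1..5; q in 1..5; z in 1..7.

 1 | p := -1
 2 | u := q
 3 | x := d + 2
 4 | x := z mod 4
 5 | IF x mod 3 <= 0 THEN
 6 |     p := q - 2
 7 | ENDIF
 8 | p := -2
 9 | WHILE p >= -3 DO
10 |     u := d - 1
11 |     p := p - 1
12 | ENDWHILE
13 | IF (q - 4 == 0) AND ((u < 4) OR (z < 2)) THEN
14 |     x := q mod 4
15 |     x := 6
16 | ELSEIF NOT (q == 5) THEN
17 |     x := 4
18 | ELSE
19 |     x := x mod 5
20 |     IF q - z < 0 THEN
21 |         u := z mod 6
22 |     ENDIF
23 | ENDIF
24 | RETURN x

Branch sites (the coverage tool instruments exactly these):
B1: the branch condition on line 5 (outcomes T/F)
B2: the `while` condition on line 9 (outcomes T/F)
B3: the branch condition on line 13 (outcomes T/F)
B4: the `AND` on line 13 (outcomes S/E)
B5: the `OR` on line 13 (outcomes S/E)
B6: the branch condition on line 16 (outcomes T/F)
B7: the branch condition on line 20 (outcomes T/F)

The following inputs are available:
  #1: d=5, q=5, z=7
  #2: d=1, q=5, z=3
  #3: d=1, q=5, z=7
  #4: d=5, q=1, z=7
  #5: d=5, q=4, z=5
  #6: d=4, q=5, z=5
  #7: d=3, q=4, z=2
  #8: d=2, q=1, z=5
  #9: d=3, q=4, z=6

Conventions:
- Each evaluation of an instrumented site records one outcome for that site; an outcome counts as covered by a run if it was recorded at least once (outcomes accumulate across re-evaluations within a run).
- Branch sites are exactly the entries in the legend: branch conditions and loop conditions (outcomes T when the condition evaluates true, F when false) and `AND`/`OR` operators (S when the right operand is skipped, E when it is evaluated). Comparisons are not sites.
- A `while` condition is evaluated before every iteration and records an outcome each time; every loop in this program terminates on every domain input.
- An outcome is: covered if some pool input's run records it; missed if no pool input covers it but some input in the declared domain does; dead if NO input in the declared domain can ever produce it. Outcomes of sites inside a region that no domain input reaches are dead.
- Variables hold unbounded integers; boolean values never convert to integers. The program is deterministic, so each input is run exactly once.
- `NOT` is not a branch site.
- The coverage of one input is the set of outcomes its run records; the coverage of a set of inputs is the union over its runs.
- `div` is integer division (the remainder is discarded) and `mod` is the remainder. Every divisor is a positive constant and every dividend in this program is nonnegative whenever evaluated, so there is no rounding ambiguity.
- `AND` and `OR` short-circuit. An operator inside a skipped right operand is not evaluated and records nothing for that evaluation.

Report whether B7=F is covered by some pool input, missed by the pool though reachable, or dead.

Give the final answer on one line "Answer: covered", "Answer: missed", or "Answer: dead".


B7=F is recorded by pool input(s) 2, 6 -> covered
Answer: covered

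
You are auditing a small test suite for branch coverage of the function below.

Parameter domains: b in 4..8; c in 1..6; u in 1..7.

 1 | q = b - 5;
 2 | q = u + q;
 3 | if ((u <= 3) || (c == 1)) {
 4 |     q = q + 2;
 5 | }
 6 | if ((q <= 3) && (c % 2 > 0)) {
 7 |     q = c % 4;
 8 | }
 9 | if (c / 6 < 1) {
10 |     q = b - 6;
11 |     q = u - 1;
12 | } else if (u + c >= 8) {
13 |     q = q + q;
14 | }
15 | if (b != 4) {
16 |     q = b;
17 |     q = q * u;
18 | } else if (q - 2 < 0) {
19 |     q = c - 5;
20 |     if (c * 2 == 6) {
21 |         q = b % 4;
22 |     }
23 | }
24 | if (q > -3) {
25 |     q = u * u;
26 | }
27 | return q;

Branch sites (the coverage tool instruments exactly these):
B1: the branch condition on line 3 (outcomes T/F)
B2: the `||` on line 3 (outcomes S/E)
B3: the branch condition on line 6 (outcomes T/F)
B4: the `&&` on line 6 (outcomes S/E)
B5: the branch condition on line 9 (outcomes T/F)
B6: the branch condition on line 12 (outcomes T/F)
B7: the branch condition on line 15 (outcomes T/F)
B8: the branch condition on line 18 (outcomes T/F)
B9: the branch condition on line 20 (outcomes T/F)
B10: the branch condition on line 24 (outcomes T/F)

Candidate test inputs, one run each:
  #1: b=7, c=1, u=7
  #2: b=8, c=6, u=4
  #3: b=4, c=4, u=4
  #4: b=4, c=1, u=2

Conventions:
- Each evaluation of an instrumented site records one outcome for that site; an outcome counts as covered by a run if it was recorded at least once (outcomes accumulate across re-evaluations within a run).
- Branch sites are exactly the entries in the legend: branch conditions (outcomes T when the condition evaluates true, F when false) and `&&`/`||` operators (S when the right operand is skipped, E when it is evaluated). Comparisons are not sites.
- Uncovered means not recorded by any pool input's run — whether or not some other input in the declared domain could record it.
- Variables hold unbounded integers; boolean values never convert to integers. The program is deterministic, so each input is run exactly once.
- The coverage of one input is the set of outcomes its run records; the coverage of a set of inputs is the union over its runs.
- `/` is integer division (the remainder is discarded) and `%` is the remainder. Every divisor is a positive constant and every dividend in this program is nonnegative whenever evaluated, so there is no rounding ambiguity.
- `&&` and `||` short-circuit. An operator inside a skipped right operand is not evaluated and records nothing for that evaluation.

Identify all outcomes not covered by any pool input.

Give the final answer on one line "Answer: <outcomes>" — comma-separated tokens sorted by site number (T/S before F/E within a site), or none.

input #1 (b=7, c=1, u=7): covers B1=T, B2=E, B3=F, B4=S, B5=T, B7=T, B10=T
input #2 (b=8, c=6, u=4): covers B1=F, B2=E, B3=F, B4=S, B5=F, B6=T, B7=T, B10=T
input #3 (b=4, c=4, u=4): covers B1=F, B2=E, B3=F, B4=E, B5=T, B7=F, B8=F, B10=T
input #4 (b=4, c=1, u=2): covers B1=T, B2=S, B3=T, B4=E, B5=T, B7=F, B8=T, B9=F, B10=F
union over the pool: B1=T, B1=F, B2=S, B2=E, B3=T, B3=F, B4=S, B4=E, B5=T, B5=F, B6=T, B7=T, B7=F, B8=T, B8=F, B9=F, B10=T, B10=F
uncovered (2 of 20): B6=F, B9=T

Answer: B6=F, B9=T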